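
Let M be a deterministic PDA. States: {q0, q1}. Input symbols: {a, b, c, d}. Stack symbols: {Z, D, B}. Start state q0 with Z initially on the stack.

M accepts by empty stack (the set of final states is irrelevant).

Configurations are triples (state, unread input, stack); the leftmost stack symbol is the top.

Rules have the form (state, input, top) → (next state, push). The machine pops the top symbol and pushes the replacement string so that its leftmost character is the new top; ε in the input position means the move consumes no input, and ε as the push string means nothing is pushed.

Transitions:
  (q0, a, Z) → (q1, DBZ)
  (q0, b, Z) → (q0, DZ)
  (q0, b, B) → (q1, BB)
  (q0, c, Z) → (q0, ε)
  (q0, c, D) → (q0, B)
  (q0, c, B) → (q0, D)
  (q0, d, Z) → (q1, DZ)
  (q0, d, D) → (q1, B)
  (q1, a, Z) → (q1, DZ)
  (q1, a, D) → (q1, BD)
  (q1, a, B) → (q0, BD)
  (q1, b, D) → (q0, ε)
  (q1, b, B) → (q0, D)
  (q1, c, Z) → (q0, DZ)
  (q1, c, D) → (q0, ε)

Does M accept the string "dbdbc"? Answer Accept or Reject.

Accept

(q0, dbdbc, Z)
  read d, top Z: go to q1, push DZ → (q1, bdbc, DZ)
  read b, top D: go to q0, push ε → (q0, dbc, Z)
  read d, top Z: go to q1, push DZ → (q1, bc, DZ)
  read b, top D: go to q0, push ε → (q0, c, Z)
  read c, top Z: go to q0, push ε → (q0, ε, ε)
All input consumed and the stack is empty.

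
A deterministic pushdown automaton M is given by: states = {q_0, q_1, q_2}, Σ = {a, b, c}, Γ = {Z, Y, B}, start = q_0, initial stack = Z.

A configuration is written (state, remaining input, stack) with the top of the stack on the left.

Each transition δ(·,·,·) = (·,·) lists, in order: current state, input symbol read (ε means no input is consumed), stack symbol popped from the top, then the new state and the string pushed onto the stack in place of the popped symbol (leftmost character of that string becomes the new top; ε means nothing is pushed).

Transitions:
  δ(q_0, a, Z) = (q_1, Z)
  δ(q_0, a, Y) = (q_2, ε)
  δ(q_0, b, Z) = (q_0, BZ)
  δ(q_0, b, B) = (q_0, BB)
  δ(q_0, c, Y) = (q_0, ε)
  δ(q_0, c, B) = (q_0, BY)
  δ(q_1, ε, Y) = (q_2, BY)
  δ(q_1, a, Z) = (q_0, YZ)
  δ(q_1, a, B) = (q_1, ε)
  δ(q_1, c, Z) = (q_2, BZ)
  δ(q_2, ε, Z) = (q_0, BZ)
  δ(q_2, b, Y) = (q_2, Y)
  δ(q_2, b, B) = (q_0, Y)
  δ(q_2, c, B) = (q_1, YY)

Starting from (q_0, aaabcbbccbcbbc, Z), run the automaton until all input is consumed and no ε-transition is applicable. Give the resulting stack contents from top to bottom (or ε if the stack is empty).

BYBBYBYYBBYBZ

(q_0, aaabcbbccbcbbc, Z)
  read a, top Z: go to q_1, push Z → (q_1, aabcbbccbcbbc, Z)
  read a, top Z: go to q_0, push YZ → (q_0, abcbbccbcbbc, YZ)
  read a, top Y: go to q_2, push ε → (q_2, bcbbccbcbbc, Z)
  ε-move, top Z: go to q_0, push BZ → (q_0, bcbbccbcbbc, BZ)
  read b, top B: go to q_0, push BB → (q_0, cbbccbcbbc, BBZ)
  read c, top B: go to q_0, push BY → (q_0, bbccbcbbc, BYBZ)
  read b, top B: go to q_0, push BB → (q_0, bccbcbbc, BBYBZ)
  read b, top B: go to q_0, push BB → (q_0, ccbcbbc, BBBYBZ)
  read c, top B: go to q_0, push BY → (q_0, cbcbbc, BYBBYBZ)
  read c, top B: go to q_0, push BY → (q_0, bcbbc, BYYBBYBZ)
  read b, top B: go to q_0, push BB → (q_0, cbbc, BBYYBBYBZ)
  read c, top B: go to q_0, push BY → (q_0, bbc, BYBYYBBYBZ)
  read b, top B: go to q_0, push BB → (q_0, bc, BBYBYYBBYBZ)
  read b, top B: go to q_0, push BB → (q_0, c, BBBYBYYBBYBZ)
  read c, top B: go to q_0, push BY → (q_0, ε, BYBBYBYYBBYBZ)
All input consumed in state q_0 with stack BYBBYBYYBBYBZ.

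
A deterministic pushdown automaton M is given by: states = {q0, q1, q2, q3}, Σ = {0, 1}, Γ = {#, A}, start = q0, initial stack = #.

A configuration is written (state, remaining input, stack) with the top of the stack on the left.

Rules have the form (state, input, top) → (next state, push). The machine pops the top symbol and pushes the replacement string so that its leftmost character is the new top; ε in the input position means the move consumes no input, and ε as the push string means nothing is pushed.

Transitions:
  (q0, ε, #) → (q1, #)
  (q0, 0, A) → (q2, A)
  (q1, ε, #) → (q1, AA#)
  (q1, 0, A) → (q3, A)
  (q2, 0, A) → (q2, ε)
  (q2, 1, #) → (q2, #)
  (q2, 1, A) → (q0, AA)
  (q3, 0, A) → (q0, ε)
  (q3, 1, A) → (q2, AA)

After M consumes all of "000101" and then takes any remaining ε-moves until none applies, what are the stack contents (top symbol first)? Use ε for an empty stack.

(q0, 000101, #) ⊢ (q1, 000101, #) ⊢ (q1, 000101, AA#) ⊢ (q3, 00101, AA#) ⊢ (q0, 0101, A#) ⊢ (q2, 101, A#) ⊢ (q0, 01, AA#) ⊢ (q2, 1, AA#) ⊢ (q0, ε, AAA#)
All input consumed in state q0 with stack AAA#.

AAA#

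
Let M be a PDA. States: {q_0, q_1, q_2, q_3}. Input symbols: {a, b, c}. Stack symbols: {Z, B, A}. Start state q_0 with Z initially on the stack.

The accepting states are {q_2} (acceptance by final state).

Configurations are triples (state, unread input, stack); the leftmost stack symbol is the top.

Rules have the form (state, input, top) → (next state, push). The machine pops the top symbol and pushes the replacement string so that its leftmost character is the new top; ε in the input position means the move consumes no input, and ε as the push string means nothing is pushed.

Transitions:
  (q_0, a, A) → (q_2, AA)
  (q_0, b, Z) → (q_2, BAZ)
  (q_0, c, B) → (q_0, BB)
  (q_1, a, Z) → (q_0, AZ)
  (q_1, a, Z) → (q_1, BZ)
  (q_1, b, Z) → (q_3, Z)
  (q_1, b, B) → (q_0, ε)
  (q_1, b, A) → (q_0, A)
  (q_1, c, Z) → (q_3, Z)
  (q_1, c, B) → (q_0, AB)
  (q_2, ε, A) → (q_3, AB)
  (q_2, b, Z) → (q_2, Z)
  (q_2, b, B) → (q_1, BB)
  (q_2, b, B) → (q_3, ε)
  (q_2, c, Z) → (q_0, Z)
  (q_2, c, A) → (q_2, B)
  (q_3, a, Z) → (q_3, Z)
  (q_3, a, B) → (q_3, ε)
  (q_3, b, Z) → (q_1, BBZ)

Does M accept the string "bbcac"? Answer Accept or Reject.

Accept

One accepting computation: (q_0, bbcac, Z) ⊢ (q_2, bcac, BAZ) ⊢ (q_1, cac, BBAZ) ⊢ (q_0, ac, ABBAZ) ⊢ (q_2, c, AABBAZ) ⊢ (q_2, ε, BABBAZ)
All input consumed and state q_2 ∈ F.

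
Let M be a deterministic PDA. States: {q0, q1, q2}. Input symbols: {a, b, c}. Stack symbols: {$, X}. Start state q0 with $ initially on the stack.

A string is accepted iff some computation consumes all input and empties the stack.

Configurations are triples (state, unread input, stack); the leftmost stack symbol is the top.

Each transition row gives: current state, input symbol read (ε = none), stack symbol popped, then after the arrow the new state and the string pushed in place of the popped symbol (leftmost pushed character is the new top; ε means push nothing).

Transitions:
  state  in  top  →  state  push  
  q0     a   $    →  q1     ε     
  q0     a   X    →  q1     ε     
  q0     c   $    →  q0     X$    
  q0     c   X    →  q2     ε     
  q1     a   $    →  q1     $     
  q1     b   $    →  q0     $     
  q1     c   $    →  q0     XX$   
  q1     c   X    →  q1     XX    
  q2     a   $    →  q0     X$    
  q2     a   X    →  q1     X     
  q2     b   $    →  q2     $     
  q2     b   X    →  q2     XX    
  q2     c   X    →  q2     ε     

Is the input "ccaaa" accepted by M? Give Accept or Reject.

Reject

(q0, ccaaa, $) ⊢ (q0, caaa, X$) ⊢ (q2, aaa, $) ⊢ (q0, aa, X$) ⊢ (q1, a, $) ⊢ (q1, ε, $)
All input consumed; stack is $, not empty, and no further ε-move applies.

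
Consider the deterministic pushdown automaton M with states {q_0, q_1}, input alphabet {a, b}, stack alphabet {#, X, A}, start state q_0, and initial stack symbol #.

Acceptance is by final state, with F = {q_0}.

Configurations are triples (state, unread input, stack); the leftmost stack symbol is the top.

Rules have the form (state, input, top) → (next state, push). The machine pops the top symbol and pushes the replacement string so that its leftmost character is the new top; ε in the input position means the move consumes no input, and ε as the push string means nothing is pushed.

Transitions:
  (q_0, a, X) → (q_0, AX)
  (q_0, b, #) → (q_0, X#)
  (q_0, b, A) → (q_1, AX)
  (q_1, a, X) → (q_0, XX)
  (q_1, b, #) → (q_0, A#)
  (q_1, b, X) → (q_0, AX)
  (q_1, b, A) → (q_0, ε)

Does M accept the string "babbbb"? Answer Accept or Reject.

(q_0, babbbb, #)
  read b, top #: go to q_0, push X# → (q_0, abbbb, X#)
  read a, top X: go to q_0, push AX → (q_0, bbbb, AX#)
  read b, top A: go to q_1, push AX → (q_1, bbb, AXX#)
  read b, top A: go to q_0, push ε → (q_0, bb, XX#)
No transition applies at (q_0, bb, XX#); input not fully consumed.

Reject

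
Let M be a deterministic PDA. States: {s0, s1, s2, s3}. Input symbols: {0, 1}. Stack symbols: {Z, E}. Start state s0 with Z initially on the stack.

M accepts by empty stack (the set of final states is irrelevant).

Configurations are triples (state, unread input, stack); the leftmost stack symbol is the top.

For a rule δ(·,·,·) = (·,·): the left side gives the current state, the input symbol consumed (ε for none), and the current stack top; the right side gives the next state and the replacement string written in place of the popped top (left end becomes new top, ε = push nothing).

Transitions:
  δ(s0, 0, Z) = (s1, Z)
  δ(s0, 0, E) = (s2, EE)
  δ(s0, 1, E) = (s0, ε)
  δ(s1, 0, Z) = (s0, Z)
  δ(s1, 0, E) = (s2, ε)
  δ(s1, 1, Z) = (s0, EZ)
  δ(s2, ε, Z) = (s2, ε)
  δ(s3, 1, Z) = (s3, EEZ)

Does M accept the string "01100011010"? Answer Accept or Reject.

Reject

(s0, 01100011010, Z)
  read 0, top Z: go to s1, push Z → (s1, 1100011010, Z)
  read 1, top Z: go to s0, push EZ → (s0, 100011010, EZ)
  read 1, top E: go to s0, push ε → (s0, 00011010, Z)
  read 0, top Z: go to s1, push Z → (s1, 0011010, Z)
  read 0, top Z: go to s0, push Z → (s0, 011010, Z)
  read 0, top Z: go to s1, push Z → (s1, 11010, Z)
  read 1, top Z: go to s0, push EZ → (s0, 1010, EZ)
  read 1, top E: go to s0, push ε → (s0, 010, Z)
  read 0, top Z: go to s1, push Z → (s1, 10, Z)
  read 1, top Z: go to s0, push EZ → (s0, 0, EZ)
  read 0, top E: go to s2, push EE → (s2, ε, EEZ)
All input consumed; stack is EEZ, not empty, and no further ε-move applies.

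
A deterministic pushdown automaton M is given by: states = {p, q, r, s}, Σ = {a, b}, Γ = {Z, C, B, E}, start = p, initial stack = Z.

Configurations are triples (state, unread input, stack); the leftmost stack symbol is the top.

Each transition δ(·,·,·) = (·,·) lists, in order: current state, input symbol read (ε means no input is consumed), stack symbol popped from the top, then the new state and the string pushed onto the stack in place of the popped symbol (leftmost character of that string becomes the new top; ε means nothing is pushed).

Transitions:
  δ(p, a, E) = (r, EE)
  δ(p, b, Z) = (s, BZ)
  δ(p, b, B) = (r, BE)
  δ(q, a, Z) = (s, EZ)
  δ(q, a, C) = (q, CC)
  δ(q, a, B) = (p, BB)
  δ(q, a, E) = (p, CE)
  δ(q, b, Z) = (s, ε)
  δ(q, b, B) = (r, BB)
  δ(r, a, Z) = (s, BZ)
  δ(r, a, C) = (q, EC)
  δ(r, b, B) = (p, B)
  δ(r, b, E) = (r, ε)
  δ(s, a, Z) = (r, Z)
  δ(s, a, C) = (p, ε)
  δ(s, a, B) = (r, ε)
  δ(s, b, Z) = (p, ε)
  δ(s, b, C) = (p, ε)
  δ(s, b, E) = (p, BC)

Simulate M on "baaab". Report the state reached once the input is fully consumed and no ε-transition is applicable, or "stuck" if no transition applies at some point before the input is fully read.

stuck

(p, baaab, Z)
  read b, top Z: go to s, push BZ → (s, aaab, BZ)
  read a, top B: go to r, push ε → (r, aab, Z)
  read a, top Z: go to s, push BZ → (s, ab, BZ)
  read a, top B: go to r, push ε → (r, b, Z)
No transition for (r, b, top Z); M blocks with input b remaining.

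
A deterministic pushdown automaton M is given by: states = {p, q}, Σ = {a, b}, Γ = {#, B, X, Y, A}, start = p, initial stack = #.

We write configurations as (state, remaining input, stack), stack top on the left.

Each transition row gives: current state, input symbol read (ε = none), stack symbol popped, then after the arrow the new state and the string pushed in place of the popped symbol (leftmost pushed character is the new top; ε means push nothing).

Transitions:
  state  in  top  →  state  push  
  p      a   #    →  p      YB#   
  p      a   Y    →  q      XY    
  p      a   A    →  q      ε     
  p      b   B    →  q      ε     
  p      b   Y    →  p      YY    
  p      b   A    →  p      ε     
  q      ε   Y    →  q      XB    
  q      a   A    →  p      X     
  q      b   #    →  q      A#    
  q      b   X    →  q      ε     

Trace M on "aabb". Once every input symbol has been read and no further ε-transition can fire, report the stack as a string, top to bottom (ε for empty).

BB#

(p, aabb, #)
  read a, top #: go to p, push YB# → (p, abb, YB#)
  read a, top Y: go to q, push XY → (q, bb, XYB#)
  read b, top X: go to q, push ε → (q, b, YB#)
  ε-move, top Y: go to q, push XB → (q, b, XBB#)
  read b, top X: go to q, push ε → (q, ε, BB#)
All input consumed in state q with stack BB#.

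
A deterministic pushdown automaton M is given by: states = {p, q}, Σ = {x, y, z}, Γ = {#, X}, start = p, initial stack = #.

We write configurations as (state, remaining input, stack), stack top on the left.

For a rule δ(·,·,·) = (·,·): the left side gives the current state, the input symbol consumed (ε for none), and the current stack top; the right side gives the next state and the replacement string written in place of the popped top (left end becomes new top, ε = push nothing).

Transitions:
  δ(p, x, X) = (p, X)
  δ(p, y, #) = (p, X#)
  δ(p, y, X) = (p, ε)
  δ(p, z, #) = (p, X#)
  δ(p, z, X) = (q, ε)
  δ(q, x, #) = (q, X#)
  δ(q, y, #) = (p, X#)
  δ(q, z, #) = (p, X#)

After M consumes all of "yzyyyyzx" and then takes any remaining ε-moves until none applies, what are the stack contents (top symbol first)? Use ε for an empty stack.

X#

(p, yzyyyyzx, #) ⊢ (p, zyyyyzx, X#) ⊢ (q, yyyyzx, #) ⊢ (p, yyyzx, X#) ⊢ (p, yyzx, #) ⊢ (p, yzx, X#) ⊢ (p, zx, #) ⊢ (p, x, X#) ⊢ (p, ε, X#)
All input consumed in state p with stack X#.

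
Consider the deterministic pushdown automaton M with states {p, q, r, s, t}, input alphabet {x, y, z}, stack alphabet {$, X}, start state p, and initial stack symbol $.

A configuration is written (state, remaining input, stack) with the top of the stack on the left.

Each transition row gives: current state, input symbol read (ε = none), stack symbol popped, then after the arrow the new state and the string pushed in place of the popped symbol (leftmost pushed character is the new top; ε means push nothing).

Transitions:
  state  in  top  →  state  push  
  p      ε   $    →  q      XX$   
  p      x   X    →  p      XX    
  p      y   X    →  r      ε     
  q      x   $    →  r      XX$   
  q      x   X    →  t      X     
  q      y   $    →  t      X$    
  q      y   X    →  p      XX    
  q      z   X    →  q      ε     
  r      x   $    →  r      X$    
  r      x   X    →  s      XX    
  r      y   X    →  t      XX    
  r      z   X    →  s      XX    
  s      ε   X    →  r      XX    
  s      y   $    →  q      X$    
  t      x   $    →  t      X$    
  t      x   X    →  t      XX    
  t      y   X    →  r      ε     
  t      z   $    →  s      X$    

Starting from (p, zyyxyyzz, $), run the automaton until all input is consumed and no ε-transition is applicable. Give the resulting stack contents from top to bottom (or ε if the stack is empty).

(p, zyyxyyzz, $) ⊢ (q, zyyxyyzz, XX$) ⊢ (q, yyxyyzz, X$) ⊢ (p, yxyyzz, XX$) ⊢ (r, xyyzz, X$) ⊢ (s, yyzz, XX$) ⊢ (r, yyzz, XXX$) ⊢ (t, yzz, XXXX$) ⊢ (r, zz, XXX$) ⊢ (s, z, XXXX$) ⊢ (r, z, XXXXX$) ⊢ (s, ε, XXXXXX$) ⊢ (r, ε, XXXXXXX$)
All input consumed in state r with stack XXXXXXX$.

XXXXXXX$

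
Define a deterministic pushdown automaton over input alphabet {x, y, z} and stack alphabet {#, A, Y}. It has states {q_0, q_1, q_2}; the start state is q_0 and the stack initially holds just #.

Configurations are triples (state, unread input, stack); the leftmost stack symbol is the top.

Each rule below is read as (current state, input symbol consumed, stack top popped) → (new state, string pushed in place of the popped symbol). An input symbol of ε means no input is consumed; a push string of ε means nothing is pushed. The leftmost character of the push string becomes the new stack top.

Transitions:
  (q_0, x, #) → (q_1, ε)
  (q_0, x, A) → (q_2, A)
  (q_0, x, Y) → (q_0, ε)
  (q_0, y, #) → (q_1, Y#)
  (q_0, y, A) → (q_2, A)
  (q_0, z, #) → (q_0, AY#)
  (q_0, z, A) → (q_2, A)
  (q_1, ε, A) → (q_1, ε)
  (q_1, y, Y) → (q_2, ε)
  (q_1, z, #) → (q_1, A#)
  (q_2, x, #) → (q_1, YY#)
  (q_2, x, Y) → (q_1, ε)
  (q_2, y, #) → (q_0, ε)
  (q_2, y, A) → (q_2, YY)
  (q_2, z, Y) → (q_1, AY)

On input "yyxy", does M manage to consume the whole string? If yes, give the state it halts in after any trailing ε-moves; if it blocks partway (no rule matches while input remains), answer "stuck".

(q_0, yyxy, #)
  read y, top #: go to q_1, push Y# → (q_1, yxy, Y#)
  read y, top Y: go to q_2, push ε → (q_2, xy, #)
  read x, top #: go to q_1, push YY# → (q_1, y, YY#)
  read y, top Y: go to q_2, push ε → (q_2, ε, Y#)
All input consumed; M is in state q_2.

q_2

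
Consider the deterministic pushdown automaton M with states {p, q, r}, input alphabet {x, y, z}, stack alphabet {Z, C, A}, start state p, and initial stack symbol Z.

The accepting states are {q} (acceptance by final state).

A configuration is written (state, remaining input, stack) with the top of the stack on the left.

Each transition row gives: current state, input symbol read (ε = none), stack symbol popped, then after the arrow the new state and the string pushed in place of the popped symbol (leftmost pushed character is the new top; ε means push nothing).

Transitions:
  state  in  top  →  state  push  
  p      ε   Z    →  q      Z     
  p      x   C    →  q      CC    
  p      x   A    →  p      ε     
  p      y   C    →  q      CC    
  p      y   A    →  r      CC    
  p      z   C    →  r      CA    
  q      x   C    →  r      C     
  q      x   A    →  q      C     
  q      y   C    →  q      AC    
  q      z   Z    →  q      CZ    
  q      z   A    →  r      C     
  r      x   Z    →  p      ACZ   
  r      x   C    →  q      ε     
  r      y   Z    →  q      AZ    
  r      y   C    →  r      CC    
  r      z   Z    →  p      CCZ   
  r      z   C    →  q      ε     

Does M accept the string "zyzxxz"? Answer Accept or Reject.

Accept

(p, zyzxxz, Z)
  ε-move, top Z: go to q, push Z → (q, zyzxxz, Z)
  read z, top Z: go to q, push CZ → (q, yzxxz, CZ)
  read y, top C: go to q, push AC → (q, zxxz, ACZ)
  read z, top A: go to r, push C → (r, xxz, CCZ)
  read x, top C: go to q, push ε → (q, xz, CZ)
  read x, top C: go to r, push C → (r, z, CZ)
  read z, top C: go to q, push ε → (q, ε, Z)
All input consumed; state q ∈ F.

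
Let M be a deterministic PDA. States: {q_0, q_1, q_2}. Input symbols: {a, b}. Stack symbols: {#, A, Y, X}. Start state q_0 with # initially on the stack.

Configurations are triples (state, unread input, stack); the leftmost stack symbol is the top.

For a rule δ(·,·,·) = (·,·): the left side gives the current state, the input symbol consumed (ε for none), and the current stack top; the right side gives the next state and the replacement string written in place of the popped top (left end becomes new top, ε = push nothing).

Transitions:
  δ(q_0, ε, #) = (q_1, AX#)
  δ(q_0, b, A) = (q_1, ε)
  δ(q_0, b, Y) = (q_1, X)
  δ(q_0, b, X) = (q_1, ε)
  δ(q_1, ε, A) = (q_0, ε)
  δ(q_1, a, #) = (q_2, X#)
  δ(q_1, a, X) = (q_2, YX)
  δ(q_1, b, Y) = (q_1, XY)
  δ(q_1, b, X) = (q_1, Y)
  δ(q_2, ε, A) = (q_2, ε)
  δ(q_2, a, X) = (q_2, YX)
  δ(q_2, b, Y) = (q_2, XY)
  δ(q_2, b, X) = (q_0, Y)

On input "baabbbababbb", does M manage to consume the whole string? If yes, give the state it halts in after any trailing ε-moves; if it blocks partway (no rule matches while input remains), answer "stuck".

q_1

(q_0, baabbbababbb, #)
  ε-move, top #: go to q_1, push AX# → (q_1, baabbbababbb, AX#)
  ε-move, top A: go to q_0, push ε → (q_0, baabbbababbb, X#)
  read b, top X: go to q_1, push ε → (q_1, aabbbababbb, #)
  read a, top #: go to q_2, push X# → (q_2, abbbababbb, X#)
  read a, top X: go to q_2, push YX → (q_2, bbbababbb, YX#)
  read b, top Y: go to q_2, push XY → (q_2, bbababbb, XYX#)
  read b, top X: go to q_0, push Y → (q_0, bababbb, YYX#)
  read b, top Y: go to q_1, push X → (q_1, ababbb, XYX#)
  read a, top X: go to q_2, push YX → (q_2, babbb, YXYX#)
  read b, top Y: go to q_2, push XY → (q_2, abbb, XYXYX#)
  read a, top X: go to q_2, push YX → (q_2, bbb, YXYXYX#)
  read b, top Y: go to q_2, push XY → (q_2, bb, XYXYXYX#)
  read b, top X: go to q_0, push Y → (q_0, b, YYXYXYX#)
  read b, top Y: go to q_1, push X → (q_1, ε, XYXYXYX#)
All input consumed; M is in state q_1.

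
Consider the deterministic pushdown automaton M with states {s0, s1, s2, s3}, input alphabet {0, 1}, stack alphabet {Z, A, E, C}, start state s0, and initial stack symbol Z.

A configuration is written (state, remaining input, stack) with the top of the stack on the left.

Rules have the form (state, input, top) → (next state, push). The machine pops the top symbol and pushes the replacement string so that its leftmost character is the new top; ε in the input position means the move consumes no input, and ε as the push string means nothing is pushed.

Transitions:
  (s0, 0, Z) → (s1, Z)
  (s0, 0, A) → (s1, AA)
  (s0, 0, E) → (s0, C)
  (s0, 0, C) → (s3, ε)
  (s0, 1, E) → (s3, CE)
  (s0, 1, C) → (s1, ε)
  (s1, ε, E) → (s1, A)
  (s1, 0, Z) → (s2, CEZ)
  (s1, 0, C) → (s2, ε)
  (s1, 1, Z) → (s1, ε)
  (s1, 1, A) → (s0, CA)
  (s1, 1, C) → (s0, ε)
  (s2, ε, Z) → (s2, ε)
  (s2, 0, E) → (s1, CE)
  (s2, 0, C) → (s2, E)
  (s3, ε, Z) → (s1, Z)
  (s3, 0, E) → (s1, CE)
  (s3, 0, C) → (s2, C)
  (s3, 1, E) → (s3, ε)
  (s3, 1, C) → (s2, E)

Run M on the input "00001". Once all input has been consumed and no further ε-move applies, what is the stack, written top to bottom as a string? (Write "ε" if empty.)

EEZ

(s0, 00001, Z) ⊢ (s1, 0001, Z) ⊢ (s2, 001, CEZ) ⊢ (s2, 01, EEZ) ⊢ (s1, 1, CEEZ) ⊢ (s0, ε, EEZ)
All input consumed in state s0 with stack EEZ.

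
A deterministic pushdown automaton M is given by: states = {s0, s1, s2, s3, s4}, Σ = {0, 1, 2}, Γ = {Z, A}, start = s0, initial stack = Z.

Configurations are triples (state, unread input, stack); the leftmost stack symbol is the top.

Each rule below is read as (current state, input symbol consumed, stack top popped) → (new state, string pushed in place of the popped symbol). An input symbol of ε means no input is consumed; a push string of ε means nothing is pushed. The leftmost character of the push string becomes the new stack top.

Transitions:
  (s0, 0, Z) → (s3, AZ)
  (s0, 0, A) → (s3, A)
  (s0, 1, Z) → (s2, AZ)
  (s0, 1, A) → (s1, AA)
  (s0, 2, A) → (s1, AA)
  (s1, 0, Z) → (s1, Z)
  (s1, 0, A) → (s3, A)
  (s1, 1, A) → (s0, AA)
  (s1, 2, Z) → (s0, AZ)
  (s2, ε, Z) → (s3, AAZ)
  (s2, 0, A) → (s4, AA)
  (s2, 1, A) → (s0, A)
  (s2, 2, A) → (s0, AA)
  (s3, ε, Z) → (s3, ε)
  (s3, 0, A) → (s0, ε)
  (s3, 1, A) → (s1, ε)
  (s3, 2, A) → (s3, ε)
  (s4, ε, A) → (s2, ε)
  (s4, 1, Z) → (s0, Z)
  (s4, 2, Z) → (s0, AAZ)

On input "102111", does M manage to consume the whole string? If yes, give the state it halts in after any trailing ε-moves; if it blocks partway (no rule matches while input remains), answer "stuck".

(s0, 102111, Z)
  read 1, top Z: go to s2, push AZ → (s2, 02111, AZ)
  read 0, top A: go to s4, push AA → (s4, 2111, AAZ)
  ε-move, top A: go to s2, push ε → (s2, 2111, AZ)
  read 2, top A: go to s0, push AA → (s0, 111, AAZ)
  read 1, top A: go to s1, push AA → (s1, 11, AAAZ)
  read 1, top A: go to s0, push AA → (s0, 1, AAAAZ)
  read 1, top A: go to s1, push AA → (s1, ε, AAAAAZ)
All input consumed; M is in state s1.

s1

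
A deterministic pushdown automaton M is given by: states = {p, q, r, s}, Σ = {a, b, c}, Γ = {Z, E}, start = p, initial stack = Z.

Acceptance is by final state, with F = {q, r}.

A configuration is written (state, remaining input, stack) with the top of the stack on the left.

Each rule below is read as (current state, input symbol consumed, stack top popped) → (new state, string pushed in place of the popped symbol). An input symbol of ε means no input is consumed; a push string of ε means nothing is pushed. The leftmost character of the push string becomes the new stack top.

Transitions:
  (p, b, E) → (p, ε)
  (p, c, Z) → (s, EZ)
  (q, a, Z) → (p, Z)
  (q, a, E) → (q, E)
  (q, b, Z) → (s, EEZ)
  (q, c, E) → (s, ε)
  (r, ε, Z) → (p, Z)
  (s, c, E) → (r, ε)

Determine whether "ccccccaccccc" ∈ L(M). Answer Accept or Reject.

Reject

(p, ccccccaccccc, Z)
  read c, top Z: go to s, push EZ → (s, cccccaccccc, EZ)
  read c, top E: go to r, push ε → (r, ccccaccccc, Z)
  ε-move, top Z: go to p, push Z → (p, ccccaccccc, Z)
  read c, top Z: go to s, push EZ → (s, cccaccccc, EZ)
  read c, top E: go to r, push ε → (r, ccaccccc, Z)
  ε-move, top Z: go to p, push Z → (p, ccaccccc, Z)
  read c, top Z: go to s, push EZ → (s, caccccc, EZ)
  read c, top E: go to r, push ε → (r, accccc, Z)
  ε-move, top Z: go to p, push Z → (p, accccc, Z)
No transition applies at (p, accccc, Z); input not fully consumed.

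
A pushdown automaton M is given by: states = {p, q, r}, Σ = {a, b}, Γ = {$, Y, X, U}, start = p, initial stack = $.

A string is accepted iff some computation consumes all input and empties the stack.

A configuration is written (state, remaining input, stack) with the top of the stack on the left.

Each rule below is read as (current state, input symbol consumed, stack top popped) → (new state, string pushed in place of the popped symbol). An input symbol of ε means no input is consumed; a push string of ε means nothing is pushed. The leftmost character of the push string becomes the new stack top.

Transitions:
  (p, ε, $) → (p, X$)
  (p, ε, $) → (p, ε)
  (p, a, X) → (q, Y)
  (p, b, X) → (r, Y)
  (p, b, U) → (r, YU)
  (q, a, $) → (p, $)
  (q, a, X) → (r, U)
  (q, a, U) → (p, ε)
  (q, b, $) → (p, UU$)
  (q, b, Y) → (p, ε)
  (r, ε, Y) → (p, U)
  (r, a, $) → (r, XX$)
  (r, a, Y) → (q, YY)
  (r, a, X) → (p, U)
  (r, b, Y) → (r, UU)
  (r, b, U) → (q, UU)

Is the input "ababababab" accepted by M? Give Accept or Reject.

Accept

One accepting computation: (p, ababababab, $) ⊢ (p, ababababab, X$) ⊢ (q, babababab, Y$) ⊢ (p, abababab, $) ⊢ (p, abababab, X$) ⊢ (q, bababab, Y$) ⊢ (p, ababab, $) ⊢ (p, ababab, X$) ⊢ (q, babab, Y$) ⊢ (p, abab, $) ⊢ (p, abab, X$) ⊢ (q, bab, Y$) ⊢ (p, ab, $) ⊢ (p, ab, X$) ⊢ (q, b, Y$) ⊢ (p, ε, $) ⊢ (p, ε, ε)
All input consumed and the stack is empty.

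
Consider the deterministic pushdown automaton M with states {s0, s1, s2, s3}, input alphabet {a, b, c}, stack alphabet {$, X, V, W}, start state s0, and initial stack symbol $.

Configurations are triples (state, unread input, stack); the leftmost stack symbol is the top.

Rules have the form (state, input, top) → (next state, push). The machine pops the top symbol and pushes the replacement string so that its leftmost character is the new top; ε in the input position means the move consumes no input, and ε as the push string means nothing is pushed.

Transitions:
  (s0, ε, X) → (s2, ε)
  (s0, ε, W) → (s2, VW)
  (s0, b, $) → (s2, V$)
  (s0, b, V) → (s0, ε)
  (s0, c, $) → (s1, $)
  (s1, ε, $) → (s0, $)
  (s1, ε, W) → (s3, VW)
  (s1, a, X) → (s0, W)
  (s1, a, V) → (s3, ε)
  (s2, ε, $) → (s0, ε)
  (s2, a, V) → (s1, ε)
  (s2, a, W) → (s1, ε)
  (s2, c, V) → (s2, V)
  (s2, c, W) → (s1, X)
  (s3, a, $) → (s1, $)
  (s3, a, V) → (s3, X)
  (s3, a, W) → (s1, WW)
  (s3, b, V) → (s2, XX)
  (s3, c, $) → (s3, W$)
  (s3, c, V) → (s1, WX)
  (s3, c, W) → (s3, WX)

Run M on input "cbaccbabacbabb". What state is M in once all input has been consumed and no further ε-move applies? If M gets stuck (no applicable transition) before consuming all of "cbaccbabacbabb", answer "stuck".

(s0, cbaccbabacbabb, $) ⊢ (s1, baccbabacbabb, $) ⊢ (s0, baccbabacbabb, $) ⊢ (s2, accbabacbabb, V$) ⊢ (s1, ccbabacbabb, $) ⊢ (s0, ccbabacbabb, $) ⊢ (s1, cbabacbabb, $) ⊢ (s0, cbabacbabb, $) ⊢ (s1, babacbabb, $) ⊢ (s0, babacbabb, $) ⊢ (s2, abacbabb, V$) ⊢ (s1, bacbabb, $) ⊢ (s0, bacbabb, $) ⊢ (s2, acbabb, V$) ⊢ (s1, cbabb, $) ⊢ (s0, cbabb, $) ⊢ (s1, babb, $) ⊢ (s0, babb, $) ⊢ (s2, abb, V$) ⊢ (s1, bb, $) ⊢ (s0, bb, $) ⊢ (s2, b, V$)
No transition for (s2, b, top V); M blocks with input b remaining.

stuck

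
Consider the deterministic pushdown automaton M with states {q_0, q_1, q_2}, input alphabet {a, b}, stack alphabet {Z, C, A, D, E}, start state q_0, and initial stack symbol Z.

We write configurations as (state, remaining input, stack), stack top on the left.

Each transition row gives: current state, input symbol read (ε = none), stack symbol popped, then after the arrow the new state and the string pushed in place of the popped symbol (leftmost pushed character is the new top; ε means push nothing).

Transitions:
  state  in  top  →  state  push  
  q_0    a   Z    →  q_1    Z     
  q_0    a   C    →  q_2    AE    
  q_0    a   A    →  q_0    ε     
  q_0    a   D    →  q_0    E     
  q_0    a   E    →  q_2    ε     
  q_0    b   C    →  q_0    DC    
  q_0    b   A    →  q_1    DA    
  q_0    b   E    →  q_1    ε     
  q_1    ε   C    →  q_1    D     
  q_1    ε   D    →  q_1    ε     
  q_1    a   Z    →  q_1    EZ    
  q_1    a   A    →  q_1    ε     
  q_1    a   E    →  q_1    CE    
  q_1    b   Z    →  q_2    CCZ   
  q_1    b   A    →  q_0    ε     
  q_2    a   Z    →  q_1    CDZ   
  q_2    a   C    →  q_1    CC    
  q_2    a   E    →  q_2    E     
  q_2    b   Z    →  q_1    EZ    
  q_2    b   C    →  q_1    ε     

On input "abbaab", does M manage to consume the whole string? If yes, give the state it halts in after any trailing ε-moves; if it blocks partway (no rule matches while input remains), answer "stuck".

(q_0, abbaab, Z)
  read a, top Z: go to q_1, push Z → (q_1, bbaab, Z)
  read b, top Z: go to q_2, push CCZ → (q_2, baab, CCZ)
  read b, top C: go to q_1, push ε → (q_1, aab, CZ)
  ε-move, top C: go to q_1, push D → (q_1, aab, DZ)
  ε-move, top D: go to q_1, push ε → (q_1, aab, Z)
  read a, top Z: go to q_1, push EZ → (q_1, ab, EZ)
  read a, top E: go to q_1, push CE → (q_1, b, CEZ)
  ε-move, top C: go to q_1, push D → (q_1, b, DEZ)
  ε-move, top D: go to q_1, push ε → (q_1, b, EZ)
No transition for (q_1, b, top E); M blocks with input b remaining.

stuck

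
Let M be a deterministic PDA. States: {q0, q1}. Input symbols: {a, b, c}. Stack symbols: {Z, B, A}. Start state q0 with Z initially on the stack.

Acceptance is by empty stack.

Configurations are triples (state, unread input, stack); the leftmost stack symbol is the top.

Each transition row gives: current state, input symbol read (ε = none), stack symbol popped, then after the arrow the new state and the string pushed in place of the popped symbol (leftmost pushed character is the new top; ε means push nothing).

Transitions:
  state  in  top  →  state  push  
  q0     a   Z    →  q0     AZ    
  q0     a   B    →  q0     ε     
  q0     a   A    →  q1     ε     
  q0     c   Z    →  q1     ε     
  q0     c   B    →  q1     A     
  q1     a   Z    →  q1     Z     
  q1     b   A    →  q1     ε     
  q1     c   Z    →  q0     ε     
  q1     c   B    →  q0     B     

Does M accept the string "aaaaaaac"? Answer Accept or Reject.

Accept

(q0, aaaaaaac, Z)
  read a, top Z: go to q0, push AZ → (q0, aaaaaac, AZ)
  read a, top A: go to q1, push ε → (q1, aaaaac, Z)
  read a, top Z: go to q1, push Z → (q1, aaaac, Z)
  read a, top Z: go to q1, push Z → (q1, aaac, Z)
  read a, top Z: go to q1, push Z → (q1, aac, Z)
  read a, top Z: go to q1, push Z → (q1, ac, Z)
  read a, top Z: go to q1, push Z → (q1, c, Z)
  read c, top Z: go to q0, push ε → (q0, ε, ε)
All input consumed and the stack is empty.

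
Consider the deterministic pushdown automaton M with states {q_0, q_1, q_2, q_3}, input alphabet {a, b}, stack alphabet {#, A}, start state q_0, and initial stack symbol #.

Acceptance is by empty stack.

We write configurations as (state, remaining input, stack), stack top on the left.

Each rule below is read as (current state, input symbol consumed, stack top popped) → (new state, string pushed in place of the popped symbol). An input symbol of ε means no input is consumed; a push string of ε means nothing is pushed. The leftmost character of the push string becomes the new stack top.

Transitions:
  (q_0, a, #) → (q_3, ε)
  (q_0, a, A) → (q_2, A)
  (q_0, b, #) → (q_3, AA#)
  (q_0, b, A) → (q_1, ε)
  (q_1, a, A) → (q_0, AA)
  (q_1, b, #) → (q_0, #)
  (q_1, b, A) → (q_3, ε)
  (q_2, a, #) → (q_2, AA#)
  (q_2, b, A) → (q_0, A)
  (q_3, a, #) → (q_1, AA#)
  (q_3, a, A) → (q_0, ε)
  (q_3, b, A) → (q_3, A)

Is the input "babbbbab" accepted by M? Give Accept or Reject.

(q_0, babbbbab, #) ⊢ (q_3, abbbbab, AA#) ⊢ (q_0, bbbbab, A#) ⊢ (q_1, bbbab, #) ⊢ (q_0, bbab, #) ⊢ (q_3, bab, AA#) ⊢ (q_3, ab, AA#) ⊢ (q_0, b, A#) ⊢ (q_1, ε, #)
All input consumed; stack is #, not empty, and no further ε-move applies.

Reject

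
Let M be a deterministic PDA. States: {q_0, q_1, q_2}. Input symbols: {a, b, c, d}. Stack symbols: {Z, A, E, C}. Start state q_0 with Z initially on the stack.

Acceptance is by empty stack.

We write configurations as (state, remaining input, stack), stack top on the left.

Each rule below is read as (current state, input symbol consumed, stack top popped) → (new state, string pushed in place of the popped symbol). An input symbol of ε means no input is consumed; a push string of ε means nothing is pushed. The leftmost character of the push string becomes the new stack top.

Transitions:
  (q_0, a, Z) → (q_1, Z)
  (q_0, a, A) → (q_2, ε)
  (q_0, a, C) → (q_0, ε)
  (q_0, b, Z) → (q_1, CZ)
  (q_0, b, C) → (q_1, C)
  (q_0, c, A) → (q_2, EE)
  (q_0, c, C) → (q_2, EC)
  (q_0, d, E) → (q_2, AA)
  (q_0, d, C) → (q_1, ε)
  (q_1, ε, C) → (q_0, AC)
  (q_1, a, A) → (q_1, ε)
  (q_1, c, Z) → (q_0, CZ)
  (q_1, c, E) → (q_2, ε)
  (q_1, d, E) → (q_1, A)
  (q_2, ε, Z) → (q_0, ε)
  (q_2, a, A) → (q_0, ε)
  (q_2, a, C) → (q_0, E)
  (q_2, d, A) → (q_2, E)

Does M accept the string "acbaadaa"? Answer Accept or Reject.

Accept

(q_0, acbaadaa, Z) ⊢ (q_1, cbaadaa, Z) ⊢ (q_0, baadaa, CZ) ⊢ (q_1, aadaa, CZ) ⊢ (q_0, aadaa, ACZ) ⊢ (q_2, adaa, CZ) ⊢ (q_0, daa, EZ) ⊢ (q_2, aa, AAZ) ⊢ (q_0, a, AZ) ⊢ (q_2, ε, Z) ⊢ (q_0, ε, ε)
All input consumed and the stack is empty.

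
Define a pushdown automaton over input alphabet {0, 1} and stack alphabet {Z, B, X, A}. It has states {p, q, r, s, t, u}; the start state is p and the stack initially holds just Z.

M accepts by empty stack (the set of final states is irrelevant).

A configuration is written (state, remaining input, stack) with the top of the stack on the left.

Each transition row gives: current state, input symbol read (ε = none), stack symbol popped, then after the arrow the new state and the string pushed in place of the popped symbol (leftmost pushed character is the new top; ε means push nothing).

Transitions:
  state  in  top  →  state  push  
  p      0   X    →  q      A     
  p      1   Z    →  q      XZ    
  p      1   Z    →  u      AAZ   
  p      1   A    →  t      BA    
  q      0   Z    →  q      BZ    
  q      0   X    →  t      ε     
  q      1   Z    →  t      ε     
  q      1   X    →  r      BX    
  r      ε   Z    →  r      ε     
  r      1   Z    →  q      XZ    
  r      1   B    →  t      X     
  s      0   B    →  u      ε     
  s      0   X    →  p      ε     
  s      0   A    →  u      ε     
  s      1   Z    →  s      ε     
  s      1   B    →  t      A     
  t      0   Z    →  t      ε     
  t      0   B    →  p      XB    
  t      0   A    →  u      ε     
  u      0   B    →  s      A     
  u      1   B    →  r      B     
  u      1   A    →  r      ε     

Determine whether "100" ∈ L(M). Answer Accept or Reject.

Accept

One accepting computation: (p, 100, Z) ⊢ (q, 00, XZ) ⊢ (t, 0, Z) ⊢ (t, ε, ε)
All input consumed and the stack is empty.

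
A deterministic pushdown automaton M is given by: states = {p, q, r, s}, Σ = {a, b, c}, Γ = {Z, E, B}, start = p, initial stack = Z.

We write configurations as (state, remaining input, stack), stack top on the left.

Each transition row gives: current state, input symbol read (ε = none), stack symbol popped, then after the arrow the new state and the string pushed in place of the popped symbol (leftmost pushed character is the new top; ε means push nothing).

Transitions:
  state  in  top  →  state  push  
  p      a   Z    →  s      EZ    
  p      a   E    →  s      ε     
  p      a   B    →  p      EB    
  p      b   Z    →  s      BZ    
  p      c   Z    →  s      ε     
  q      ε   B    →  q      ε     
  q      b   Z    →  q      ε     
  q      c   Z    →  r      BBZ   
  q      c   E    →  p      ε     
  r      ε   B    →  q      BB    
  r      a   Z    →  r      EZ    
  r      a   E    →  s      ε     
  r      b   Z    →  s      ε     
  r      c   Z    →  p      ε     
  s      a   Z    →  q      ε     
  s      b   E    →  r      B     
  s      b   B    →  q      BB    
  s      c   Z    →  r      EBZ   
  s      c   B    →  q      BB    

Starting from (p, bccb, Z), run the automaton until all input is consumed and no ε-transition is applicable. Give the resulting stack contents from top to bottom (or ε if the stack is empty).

(p, bccb, Z)
  read b, top Z: go to s, push BZ → (s, ccb, BZ)
  read c, top B: go to q, push BB → (q, cb, BBZ)
  ε-move, top B: go to q, push ε → (q, cb, BZ)
  ε-move, top B: go to q, push ε → (q, cb, Z)
  read c, top Z: go to r, push BBZ → (r, b, BBZ)
  ε-move, top B: go to q, push BB → (q, b, BBBZ)
  ε-move, top B: go to q, push ε → (q, b, BBZ)
  ε-move, top B: go to q, push ε → (q, b, BZ)
  ε-move, top B: go to q, push ε → (q, b, Z)
  read b, top Z: go to q, push ε → (q, ε, ε)
All input consumed in state q with stack ε.

ε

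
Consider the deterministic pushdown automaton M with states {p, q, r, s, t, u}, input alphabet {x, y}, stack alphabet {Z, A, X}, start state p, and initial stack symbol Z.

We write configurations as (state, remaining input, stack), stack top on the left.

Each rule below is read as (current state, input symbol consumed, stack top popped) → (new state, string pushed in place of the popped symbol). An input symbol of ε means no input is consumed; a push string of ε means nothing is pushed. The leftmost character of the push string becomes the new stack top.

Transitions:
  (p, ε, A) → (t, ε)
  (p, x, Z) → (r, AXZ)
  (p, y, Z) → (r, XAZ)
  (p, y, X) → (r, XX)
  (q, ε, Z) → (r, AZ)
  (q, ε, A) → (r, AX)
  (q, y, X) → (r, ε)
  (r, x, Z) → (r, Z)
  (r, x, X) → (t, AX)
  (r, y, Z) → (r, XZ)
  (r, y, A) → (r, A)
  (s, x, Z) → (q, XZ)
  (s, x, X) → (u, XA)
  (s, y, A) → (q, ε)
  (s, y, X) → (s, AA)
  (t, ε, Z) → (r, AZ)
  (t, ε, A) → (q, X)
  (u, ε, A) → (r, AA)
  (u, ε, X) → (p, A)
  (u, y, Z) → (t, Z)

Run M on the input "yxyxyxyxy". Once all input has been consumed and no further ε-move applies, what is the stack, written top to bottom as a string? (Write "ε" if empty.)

XAZ

(p, yxyxyxyxy, Z)
  read y, top Z: go to r, push XAZ → (r, xyxyxyxy, XAZ)
  read x, top X: go to t, push AX → (t, yxyxyxy, AXAZ)
  ε-move, top A: go to q, push X → (q, yxyxyxy, XXAZ)
  read y, top X: go to r, push ε → (r, xyxyxy, XAZ)
  read x, top X: go to t, push AX → (t, yxyxy, AXAZ)
  ε-move, top A: go to q, push X → (q, yxyxy, XXAZ)
  read y, top X: go to r, push ε → (r, xyxy, XAZ)
  read x, top X: go to t, push AX → (t, yxy, AXAZ)
  ε-move, top A: go to q, push X → (q, yxy, XXAZ)
  read y, top X: go to r, push ε → (r, xy, XAZ)
  read x, top X: go to t, push AX → (t, y, AXAZ)
  ε-move, top A: go to q, push X → (q, y, XXAZ)
  read y, top X: go to r, push ε → (r, ε, XAZ)
All input consumed in state r with stack XAZ.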